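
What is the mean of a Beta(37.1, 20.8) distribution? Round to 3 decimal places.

0.641

E[X] = α/(α+β) = 37.1/57.9 = 0.641.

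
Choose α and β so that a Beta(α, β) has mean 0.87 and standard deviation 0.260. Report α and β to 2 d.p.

σ² = 0.260² = 0.067600.
With s = α+β, Var = μ(1−μ)/(s+1), so s+1 = (0.87×0.13)/0.067600 = 1.6731 and s = 0.6731.
α = μs = 0.59, β = (1−μ)s = 0.09.

α = 0.59, β = 0.09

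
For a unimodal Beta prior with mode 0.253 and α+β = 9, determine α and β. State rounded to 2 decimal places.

For α,β>1 the mode is (α−1)/(α+β−2), so α = mode·(κ−2)+1 = 0.253×7+1 = 2.77.
And β = (1−mode)·(κ−2)+1 = 0.747×7+1 = 6.23.

α = 2.77, β = 6.23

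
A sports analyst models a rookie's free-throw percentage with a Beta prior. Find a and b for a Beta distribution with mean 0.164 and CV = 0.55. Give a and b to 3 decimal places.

a = 2.600, b = 13.252

Var = (CV·μ)² = (0.55×0.164)² = 0.008136.
a+b = μ(1−μ)/Var − 1 = 0.137104/0.008136 − 1 = 15.8514.
Thus a = 0.164·15.8514 = 2.600 and b = 0.836·15.8514 = 13.252.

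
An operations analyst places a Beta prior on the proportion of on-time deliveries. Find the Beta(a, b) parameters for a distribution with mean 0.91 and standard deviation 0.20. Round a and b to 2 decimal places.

a = 0.95, b = 0.09

First σ² = 0.0400. Setting a = μn, b = (1−μ)n with n = a+b,
μ(1−μ)/(n+1) = 0.0400 ⇒ n+1 = 0.0819/0.0400 = 2.0475 ⇒ n = 1.0475.
Hence a = 0.91×1.0475 = 0.95, b = 0.09×1.0475 = 0.09.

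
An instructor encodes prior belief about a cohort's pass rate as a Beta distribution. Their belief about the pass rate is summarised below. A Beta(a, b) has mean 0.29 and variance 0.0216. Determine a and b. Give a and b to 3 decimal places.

By moment matching, a+b = μ(1−μ)/σ² − 1 = (0.29·0.71)/0.0216 − 1 = 9.5324 − 1 = 8.5324.
Since a/(a+b) = μ, a = 0.29·8.5324 = 2.474 and b = 0.71·8.5324 = 6.058.

a = 2.474, b = 6.058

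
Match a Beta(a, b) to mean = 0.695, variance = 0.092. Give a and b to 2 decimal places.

a = 0.91, b = 0.40

Let s = a+b. The Beta variance is μ(1−μ)/(s+1).
So s+1 = μ(1−μ)/σ² = (0.695×0.305)/0.092 = 0.211975/0.092 = 2.3041, giving s = 1.3041.
Then a = μs = 0.695×1.3041 = 0.91 and b = (1−μ)s = 0.305×1.3041 = 0.40.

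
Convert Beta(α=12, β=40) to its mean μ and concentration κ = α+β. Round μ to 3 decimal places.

κ = α+β = 12+40 = 52; μ = α/κ = 12/52 = 0.231.

μ = 0.231, κ = 52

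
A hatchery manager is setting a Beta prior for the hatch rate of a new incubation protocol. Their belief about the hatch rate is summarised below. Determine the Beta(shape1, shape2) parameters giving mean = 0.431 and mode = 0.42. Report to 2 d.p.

shape1 = 6.27, shape2 = 8.28

Let s = shape1+shape2. Mean gives shape1 = μs = 0.431s; mode gives (shape1−1)/(s−2) = 0.42.
Substituting: 0.431s − 1 = 0.42(s−2) = 0.42s − 0.84, so 0.011s = 0.16 and s = 14.5455.
Then shape1 = 0.431×14.5455 = 6.27 and shape2 = s−shape1 = 8.28.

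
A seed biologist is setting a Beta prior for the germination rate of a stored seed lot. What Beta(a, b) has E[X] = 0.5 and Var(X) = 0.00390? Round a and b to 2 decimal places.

Let s = a+b. The Beta variance is μ(1−μ)/(s+1).
So s+1 = μ(1−μ)/σ² = (0.5×0.5)/0.00390 = 0.25/0.00390 = 64.1026, giving s = 63.1026.
Then a = μs = 0.5×63.1026 = 31.55 and b = (1−μ)s = 0.5×63.1026 = 31.55.

a = 31.55, b = 31.55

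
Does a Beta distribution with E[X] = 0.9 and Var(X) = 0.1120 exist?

The Beta variance bound is σ² < μ(1−μ).
Here μ(1−μ) = 0.9×0.1 = 0.09, and 0.1120 ≥ 0.09.

No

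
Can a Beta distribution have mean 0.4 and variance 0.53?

For any Beta, Var(X) < E[X]·(1−E[X]).
Here μ(1−μ) = 0.4×0.6 = 0.24, and 0.53 ≥ 0.24.

No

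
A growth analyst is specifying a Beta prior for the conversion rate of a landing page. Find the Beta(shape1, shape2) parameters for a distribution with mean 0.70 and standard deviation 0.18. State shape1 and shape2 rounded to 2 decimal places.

First σ² = 0.0324. Setting shape1 = μn, shape2 = (1−μ)n with n = shape1+shape2,
μ(1−μ)/(n+1) = 0.0324 ⇒ n+1 = 0.2100/0.0324 = 6.4815 ⇒ n = 5.4815.
Hence shape1 = 0.70×5.4815 = 3.84, shape2 = 0.30×5.4815 = 1.64.

shape1 = 3.84, shape2 = 1.64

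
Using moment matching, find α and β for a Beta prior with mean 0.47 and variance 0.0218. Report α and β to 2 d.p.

α = 4.90, β = 5.53

By moment matching, α+β = μ(1−μ)/σ² − 1 = (0.47·0.53)/0.0218 − 1 = 11.4266 − 1 = 10.4266.
Since α/(α+β) = μ, α = 0.47·10.4266 = 4.90 and β = 0.53·10.4266 = 5.53.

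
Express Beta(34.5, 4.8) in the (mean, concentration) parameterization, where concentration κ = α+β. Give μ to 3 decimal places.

μ = 0.878, κ = 39.3

κ = α+β = 34.5+4.8 = 39.3; μ = α/κ = 34.5/39.3 = 0.878.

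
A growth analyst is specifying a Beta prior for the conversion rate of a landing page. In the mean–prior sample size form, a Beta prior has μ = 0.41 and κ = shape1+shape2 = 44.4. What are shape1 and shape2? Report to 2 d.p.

shape1 = 18.20, shape2 = 26.20

Split κ in proportion μ : (1−μ): shape1 = 0.41·44.4 = 18.20, shape2 = 44.4 − 18.20 = 26.20.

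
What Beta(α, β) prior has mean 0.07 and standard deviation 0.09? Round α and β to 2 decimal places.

Variance = 0.09² = 0.0081. The moment-matching identity α+β = μ(1−μ)/Var − 1 gives
α+β = 0.0651/0.0081 − 1 = 7.0370, so α = μ·7.0370 = 0.49 and β = (1−μ)·7.0370 = 6.54.

α = 0.49, β = 6.54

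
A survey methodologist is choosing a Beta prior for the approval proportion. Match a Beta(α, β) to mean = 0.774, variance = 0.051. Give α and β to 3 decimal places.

By moment matching, α+β = μ(1−μ)/σ² − 1 = (0.774·0.226)/0.051 − 1 = 3.4299 − 1 = 2.4299.
Since α/(α+β) = μ, α = 0.774·2.4299 = 1.881 and β = 0.226·2.4299 = 0.549.

α = 1.881, β = 0.549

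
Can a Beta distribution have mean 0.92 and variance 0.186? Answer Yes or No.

A Beta with mean μ has variance μ(1−μ)/(α+β+1) < μ(1−μ).
Here μ(1−μ) = 0.92×0.08 = 0.0736, and 0.186 ≥ 0.0736.

No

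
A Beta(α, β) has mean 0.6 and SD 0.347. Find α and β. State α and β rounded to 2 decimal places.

α = 0.60, β = 0.40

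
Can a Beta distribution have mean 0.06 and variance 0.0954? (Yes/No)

No

For any Beta, Var(X) < E[X]·(1−E[X]).
Here μ(1−μ) = 0.06×0.94 = 0.0564, and 0.0954 ≥ 0.0564.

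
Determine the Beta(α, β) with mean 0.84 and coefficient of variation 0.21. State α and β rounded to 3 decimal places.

σ = CV·μ = 0.21×0.84 = 0.17640, so σ² = 0.031117.
s+1 = μ(1−μ)/σ² = 0.1344/0.031117 = 4.3192, so s = α+β = 3.3192.
α = μs = 2.788, β = (1−μ)s = 0.531.

α = 2.788, β = 0.531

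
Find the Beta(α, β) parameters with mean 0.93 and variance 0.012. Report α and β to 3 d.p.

α = 4.115, β = 0.310

Let s = α+β. The Beta variance is μ(1−μ)/(s+1).
So s+1 = μ(1−μ)/σ² = (0.93×0.07)/0.012 = 0.0651/0.012 = 5.4250, giving s = 4.4250.
Then α = μs = 0.93×4.4250 = 4.115 and β = (1−μ)s = 0.07×4.4250 = 0.310.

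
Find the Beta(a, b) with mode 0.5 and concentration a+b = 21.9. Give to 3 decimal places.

a = 10.950, b = 10.950

For a,b>1 the mode is (a−1)/(a+b−2), so a = mode·(κ−2)+1 = 0.5×19.9+1 = 10.950.
And b = (1−mode)·(κ−2)+1 = 0.5×19.9+1 = 10.950.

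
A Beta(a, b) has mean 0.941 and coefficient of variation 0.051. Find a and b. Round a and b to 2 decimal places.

a = 21.74, b = 1.36

σ = CV·μ = 0.051×0.941 = 0.04799, so σ² = 0.002303.
s+1 = μ(1−μ)/σ² = 0.055519/0.002303 = 24.1058, so s = a+b = 23.1058.
a = μs = 21.74, b = (1−μ)s = 1.36.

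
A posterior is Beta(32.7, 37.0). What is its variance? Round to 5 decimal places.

0.00352

μ = 32.7/69.7 = 0.469154; Var = μ(1−μ)/(α+β+1) = 0.2490485/70.7 = 0.00352.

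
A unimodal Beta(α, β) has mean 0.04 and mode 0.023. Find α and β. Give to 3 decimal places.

α = 2.245, β = 53.873

With s = α+β: μ = α/s and mode = (α−1)/(s−2). Eliminating α = μs,
μs − 1 = m(s−2) ⇒ s(μ−m) = 1−2m ⇒ s = 0.954/0.017 = 56.1176.
So α = μs = 2.245, β = (1−μ)s = 53.873.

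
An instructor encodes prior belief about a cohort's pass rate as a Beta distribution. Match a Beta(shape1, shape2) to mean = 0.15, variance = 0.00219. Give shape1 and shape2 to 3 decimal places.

shape1 = 8.583, shape2 = 48.636

By moment matching, shape1+shape2 = μ(1−μ)/σ² − 1 = (0.15·0.85)/0.00219 − 1 = 58.2192 − 1 = 57.2192.
Since shape1/(shape1+shape2) = μ, shape1 = 0.15·57.2192 = 8.583 and shape2 = 0.85·57.2192 = 48.636.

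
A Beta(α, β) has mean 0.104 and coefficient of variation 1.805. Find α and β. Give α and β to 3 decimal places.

σ = CV·μ = 1.805×0.104 = 0.18772, so σ² = 0.035239.
s+1 = μ(1−μ)/σ² = 0.093184/0.035239 = 2.6444, so s = α+β = 1.6444.
α = μs = 0.171, β = (1−μ)s = 1.473.

α = 0.171, β = 1.473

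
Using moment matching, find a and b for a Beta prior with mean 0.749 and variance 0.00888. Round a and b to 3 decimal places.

a = 15.108, b = 5.063

Write ν = a+b; then a = μν and Var = μ(1−μ)/(ν+1).
ν = μ(1−μ)/Var − 1 = 0.187999/0.00888 − 1 = 20.1711.
a = 0.749·20.1711 = 15.108, b = 0.251·20.1711 = 5.063.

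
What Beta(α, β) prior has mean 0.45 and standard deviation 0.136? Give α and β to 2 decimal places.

First σ² = 0.018496. Setting α = μn, β = (1−μ)n with n = α+β,
μ(1−μ)/(n+1) = 0.018496 ⇒ n+1 = 0.2475/0.018496 = 13.3813 ⇒ n = 12.3813.
Hence α = 0.45×12.3813 = 5.57, β = 0.55×12.3813 = 6.81.

α = 5.57, β = 6.81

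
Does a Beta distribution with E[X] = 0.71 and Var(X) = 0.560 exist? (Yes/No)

For any Beta, Var(X) < E[X]·(1−E[X]).
Here μ(1−μ) = 0.71×0.29 = 0.2059, and 0.560 ≥ 0.2059.

No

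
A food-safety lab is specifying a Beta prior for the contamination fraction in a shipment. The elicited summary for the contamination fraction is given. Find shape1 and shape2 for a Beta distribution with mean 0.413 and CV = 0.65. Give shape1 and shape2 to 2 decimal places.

shape1 = 0.98, shape2 = 1.39

Var = (CV·μ)² = (0.65×0.413)² = 0.072065.
shape1+shape2 = μ(1−μ)/Var − 1 = 0.242431/0.072065 − 1 = 2.3640.
Thus shape1 = 0.413·2.3640 = 0.98 and shape2 = 0.587·2.3640 = 1.39.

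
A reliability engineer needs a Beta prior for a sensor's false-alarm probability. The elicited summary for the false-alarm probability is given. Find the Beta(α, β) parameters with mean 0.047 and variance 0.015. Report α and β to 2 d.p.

α = 0.09, β = 1.89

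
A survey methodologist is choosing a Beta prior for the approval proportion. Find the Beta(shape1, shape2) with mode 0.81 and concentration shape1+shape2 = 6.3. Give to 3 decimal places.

shape1 = 4.483, shape2 = 1.817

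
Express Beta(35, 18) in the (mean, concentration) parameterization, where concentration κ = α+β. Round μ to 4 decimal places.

μ = 0.6604, κ = 53

κ = α+β = 35+18 = 53; μ = α/κ = 35/53 = 0.6604.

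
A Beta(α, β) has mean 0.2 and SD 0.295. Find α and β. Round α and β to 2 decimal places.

α = 0.17, β = 0.67

Variance = 0.295² = 0.087025. The moment-matching identity α+β = μ(1−μ)/Var − 1 gives
α+β = 0.16/0.087025 − 1 = 0.8386, so α = μ·0.8386 = 0.17 and β = (1−μ)·0.8386 = 0.67.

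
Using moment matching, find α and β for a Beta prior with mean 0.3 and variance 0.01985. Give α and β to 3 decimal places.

By moment matching, α+β = μ(1−μ)/σ² − 1 = (0.3·0.7)/0.01985 − 1 = 10.5793 − 1 = 9.5793.
Since α/(α+β) = μ, α = 0.3·9.5793 = 2.874 and β = 0.7·9.5793 = 6.706.

α = 2.874, β = 6.706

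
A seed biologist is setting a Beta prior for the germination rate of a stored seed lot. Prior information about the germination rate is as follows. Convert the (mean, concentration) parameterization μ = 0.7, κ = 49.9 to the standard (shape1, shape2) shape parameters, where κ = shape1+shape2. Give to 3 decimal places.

shape1 = μκ = 0.7×49.9 = 34.930 and shape2 = (1−μ)κ = 0.3×49.9 = 14.970.

shape1 = 34.930, shape2 = 14.970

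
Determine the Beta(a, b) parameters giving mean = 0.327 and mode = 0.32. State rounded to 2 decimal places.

Let s = a+b. Mean gives a = μs = 0.327s; mode gives (a−1)/(s−2) = 0.32.
Substituting: 0.327s − 1 = 0.32(s−2) = 0.32s − 0.64, so 0.007s = 0.36 and s = 51.4286.
Then a = 0.327×51.4286 = 16.82 and b = s−a = 34.61.

a = 16.82, b = 34.61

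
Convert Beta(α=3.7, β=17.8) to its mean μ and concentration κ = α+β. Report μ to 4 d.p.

κ = α+β = 3.7+17.8 = 21.5; μ = α/κ = 3.7/21.5 = 0.1721.

μ = 0.1721, κ = 21.5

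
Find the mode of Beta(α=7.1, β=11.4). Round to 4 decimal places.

The density x^(α−1)(1−x)^(β−1) is maximised at (α−1)/(α+β−2) = 6.1/16.5 = 0.3697.

0.3697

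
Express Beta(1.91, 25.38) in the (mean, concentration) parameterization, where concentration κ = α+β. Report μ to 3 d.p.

κ = α+β = 1.91+25.38 = 27.29; μ = α/κ = 1.91/27.29 = 0.070.

μ = 0.070, κ = 27.29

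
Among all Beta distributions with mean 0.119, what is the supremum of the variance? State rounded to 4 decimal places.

0.1048

For fixed mean μ the Beta variance is μ(1−μ)/(α+β+1), increasing as α+β decreases.
Its least upper bound (not attained) is μ(1−μ) = 0.119·0.881 = 0.1048.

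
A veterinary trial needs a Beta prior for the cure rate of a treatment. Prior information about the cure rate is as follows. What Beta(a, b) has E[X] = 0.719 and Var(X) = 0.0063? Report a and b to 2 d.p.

Write ν = a+b; then a = μν and Var = μ(1−μ)/(ν+1).
ν = μ(1−μ)/Var − 1 = 0.202039/0.0063 − 1 = 31.0697.
a = 0.719·31.0697 = 22.34, b = 0.281·31.0697 = 8.73.

a = 22.34, b = 8.73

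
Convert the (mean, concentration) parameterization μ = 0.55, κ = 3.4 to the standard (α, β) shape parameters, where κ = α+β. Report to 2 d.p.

α = 1.87, β = 1.53

α = μκ = 0.55×3.4 = 1.87 and β = (1−μ)κ = 0.45×3.4 = 1.53.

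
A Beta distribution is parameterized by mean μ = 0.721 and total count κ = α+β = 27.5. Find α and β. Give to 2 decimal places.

Split κ in proportion μ : (1−μ): α = 0.721·27.5 = 19.83, β = 27.5 − 19.83 = 7.67.

α = 19.83, β = 7.67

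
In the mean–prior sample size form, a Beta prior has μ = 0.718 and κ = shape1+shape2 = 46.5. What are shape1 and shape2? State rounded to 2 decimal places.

shape1 = μκ = 0.718×46.5 = 33.39 and shape2 = (1−μ)κ = 0.282×46.5 = 13.11.

shape1 = 33.39, shape2 = 13.11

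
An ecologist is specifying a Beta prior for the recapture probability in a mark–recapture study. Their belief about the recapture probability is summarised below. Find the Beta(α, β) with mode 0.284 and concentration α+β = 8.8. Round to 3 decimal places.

α = 2.931, β = 5.869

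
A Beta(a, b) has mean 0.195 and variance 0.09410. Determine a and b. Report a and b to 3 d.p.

a = 0.130, b = 0.538

Let s = a+b. The Beta variance is μ(1−μ)/(s+1).
So s+1 = μ(1−μ)/σ² = (0.195×0.805)/0.09410 = 0.156975/0.09410 = 1.6682, giving s = 0.6682.
Then a = μs = 0.195×0.6682 = 0.130 and b = (1−μ)s = 0.805×0.6682 = 0.538.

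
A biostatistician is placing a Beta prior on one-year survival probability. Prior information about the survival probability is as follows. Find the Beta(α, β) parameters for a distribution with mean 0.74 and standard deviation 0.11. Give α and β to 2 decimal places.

α = 11.03, β = 3.87

First σ² = 0.0121. Setting α = μn, β = (1−μ)n with n = α+β,
μ(1−μ)/(n+1) = 0.0121 ⇒ n+1 = 0.1924/0.0121 = 15.9008 ⇒ n = 14.9008.
Hence α = 0.74×14.9008 = 11.03, β = 0.26×14.9008 = 3.87.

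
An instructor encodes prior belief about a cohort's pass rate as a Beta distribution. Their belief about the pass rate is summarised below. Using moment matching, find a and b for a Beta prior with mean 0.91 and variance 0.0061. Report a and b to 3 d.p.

a = 11.308, b = 1.118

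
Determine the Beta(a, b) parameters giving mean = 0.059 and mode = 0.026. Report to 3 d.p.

a = 1.695, b = 27.032

With s = a+b: μ = a/s and mode = (a−1)/(s−2). Eliminating a = μs,
μs − 1 = m(s−2) ⇒ s(μ−m) = 1−2m ⇒ s = 0.948/0.033 = 28.7273.
So a = μs = 1.695, b = (1−μ)s = 27.032.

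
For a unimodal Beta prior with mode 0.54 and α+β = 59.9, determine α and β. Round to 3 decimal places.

α = 32.266, β = 27.634

Since the density peak of Beta(α,β) is at (α−1)/(α+β−2),
α = 1 + 0.54(59.9−2) = 32.266 and β = 59.9 − 32.266 = 27.634.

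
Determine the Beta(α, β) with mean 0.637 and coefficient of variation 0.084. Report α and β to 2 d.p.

α = 50.81, β = 28.95

σ = CV·μ = 0.084×0.637 = 0.05351, so σ² = 0.002863.
s+1 = μ(1−μ)/σ² = 0.231231/0.002863 = 80.7623, so s = α+β = 79.7623.
α = μs = 50.81, β = (1−μ)s = 28.95.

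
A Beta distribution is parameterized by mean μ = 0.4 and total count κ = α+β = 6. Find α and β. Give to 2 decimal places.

α = 2.40, β = 3.60

α = μκ = 0.4×6 = 2.40 and β = (1−μ)κ = 0.6×6 = 3.60.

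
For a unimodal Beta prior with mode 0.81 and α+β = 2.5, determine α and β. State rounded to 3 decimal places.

α = 1.405, β = 1.095

For α,β>1 the mode is (α−1)/(α+β−2), so α = mode·(κ−2)+1 = 0.81×0.5+1 = 1.405.
And β = (1−mode)·(κ−2)+1 = 0.19×0.5+1 = 1.095.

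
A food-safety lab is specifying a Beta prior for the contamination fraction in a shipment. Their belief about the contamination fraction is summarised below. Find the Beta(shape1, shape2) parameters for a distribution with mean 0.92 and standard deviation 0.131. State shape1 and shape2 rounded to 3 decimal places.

shape1 = 3.026, shape2 = 0.263

Variance = 0.131² = 0.017161. The moment-matching identity shape1+shape2 = μ(1−μ)/Var − 1 gives
shape1+shape2 = 0.0736/0.017161 − 1 = 3.2888, so shape1 = μ·3.2888 = 3.026 and shape2 = (1−μ)·3.2888 = 0.263.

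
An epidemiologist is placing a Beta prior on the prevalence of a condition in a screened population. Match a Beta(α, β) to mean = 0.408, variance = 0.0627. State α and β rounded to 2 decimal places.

α = 1.16, β = 1.69

By moment matching, α+β = μ(1−μ)/σ² − 1 = (0.408·0.592)/0.0627 − 1 = 3.8522 − 1 = 2.8522.
Since α/(α+β) = μ, α = 0.408·2.8522 = 1.16 and β = 0.592·2.8522 = 1.69.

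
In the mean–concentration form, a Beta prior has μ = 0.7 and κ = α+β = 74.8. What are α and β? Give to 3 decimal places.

α = μκ = 0.7×74.8 = 52.360 and β = (1−μ)κ = 0.3×74.8 = 22.440.

α = 52.360, β = 22.440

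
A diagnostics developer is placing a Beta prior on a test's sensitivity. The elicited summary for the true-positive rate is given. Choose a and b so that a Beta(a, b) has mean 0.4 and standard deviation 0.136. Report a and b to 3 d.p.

a = 4.790, b = 7.185

σ² = 0.136² = 0.018496.
With s = a+b, Var = μ(1−μ)/(s+1), so s+1 = (0.4×0.6)/0.018496 = 12.9758 and s = 11.9758.
a = μs = 4.790, b = (1−μ)s = 7.185.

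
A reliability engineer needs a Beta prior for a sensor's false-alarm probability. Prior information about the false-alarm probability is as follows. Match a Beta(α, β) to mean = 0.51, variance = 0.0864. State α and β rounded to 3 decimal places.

Write ν = α+β; then α = μν and Var = μ(1−μ)/(ν+1).
ν = μ(1−μ)/Var − 1 = 0.2499/0.0864 − 1 = 1.8924.
α = 0.51·1.8924 = 0.965, β = 0.49·1.8924 = 0.927.

α = 0.965, β = 0.927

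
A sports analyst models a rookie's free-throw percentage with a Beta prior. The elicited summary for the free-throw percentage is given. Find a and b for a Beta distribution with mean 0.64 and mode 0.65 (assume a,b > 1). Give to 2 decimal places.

With s = a+b: μ = a/s and mode = (a−1)/(s−2). Eliminating a = μs,
μs − 1 = m(s−2) ⇒ s(μ−m) = 1−2m ⇒ s = -0.30/-0.01 = 30.0000.
So a = μs = 19.20, b = (1−μ)s = 10.80.

a = 19.20, b = 10.80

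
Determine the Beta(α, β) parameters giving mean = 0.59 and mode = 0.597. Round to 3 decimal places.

Let s = α+β. Mean gives α = μs = 0.59s; mode gives (α−1)/(s−2) = 0.597.
Substituting: 0.59s − 1 = 0.597(s−2) = 0.597s − 1.194, so -0.007s = -0.194 and s = 27.7143.
Then α = 0.59×27.7143 = 16.351 and β = s−α = 11.363.

α = 16.351, β = 11.363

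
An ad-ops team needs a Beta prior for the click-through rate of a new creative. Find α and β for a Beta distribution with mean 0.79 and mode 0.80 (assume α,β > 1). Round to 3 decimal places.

α = 47.400, β = 12.600

Let s = α+β. Mean gives α = μs = 0.79s; mode gives (α−1)/(s−2) = 0.80.
Substituting: 0.79s − 1 = 0.80(s−2) = 0.80s − 1.60, so -0.01s = -0.60 and s = 60.0000.
Then α = 0.79×60.0000 = 47.400 and β = s−α = 12.600.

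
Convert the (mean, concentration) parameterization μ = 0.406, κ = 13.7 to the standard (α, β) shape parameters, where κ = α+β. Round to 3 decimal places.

α = μκ = 0.406×13.7 = 5.562 and β = (1−μ)κ = 0.594×13.7 = 8.138.

α = 5.562, β = 8.138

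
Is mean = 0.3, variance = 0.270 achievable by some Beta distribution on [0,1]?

No

The Beta variance bound is σ² < μ(1−μ).
Here μ(1−μ) = 0.3×0.7 = 0.21, and 0.270 ≥ 0.21.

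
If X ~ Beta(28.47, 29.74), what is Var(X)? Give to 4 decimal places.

0.0042

μ = 28.47/58.21 = 0.489091; Var = μ(1−μ)/(α+β+1) = 0.2498810/59.21 = 0.0042.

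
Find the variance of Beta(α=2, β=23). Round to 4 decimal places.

Var = αβ/[(α+β)²(α+β+1)] = (2×23)/(25²×26) = 46/16250 = 0.0028.

0.0028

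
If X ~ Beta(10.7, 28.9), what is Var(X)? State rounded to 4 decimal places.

0.0049

μ = 10.7/39.6 = 0.270202; Var = μ(1−μ)/(α+β+1) = 0.1971929/40.6 = 0.0049.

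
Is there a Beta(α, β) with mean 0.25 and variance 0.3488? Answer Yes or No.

The Beta variance bound is σ² < μ(1−μ).
Here μ(1−μ) = 0.25×0.75 = 0.1875, and 0.3488 ≥ 0.1875.

No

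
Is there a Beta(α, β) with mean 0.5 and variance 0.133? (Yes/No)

A Beta with mean μ has variance μ(1−μ)/(α+β+1) < μ(1−μ).
Here μ(1−μ) = 0.5×0.5 = 0.25, and 0.133 < 0.25.

Yes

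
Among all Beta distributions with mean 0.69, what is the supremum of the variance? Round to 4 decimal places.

0.2139

For fixed mean μ the Beta variance is μ(1−μ)/(α+β+1), increasing as α+β decreases.
Its least upper bound (not attained) is μ(1−μ) = 0.69·0.31 = 0.2139.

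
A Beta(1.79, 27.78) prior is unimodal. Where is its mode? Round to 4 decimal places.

With α,β > 1, mode = (α−1)/(α+β−2) = 0.79/27.57 = 0.0287.

0.0287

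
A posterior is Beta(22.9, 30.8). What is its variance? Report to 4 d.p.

0.0045

μ = 22.9/53.7 = 0.426443; Var = μ(1−μ)/(α+β+1) = 0.2445894/54.7 = 0.0045.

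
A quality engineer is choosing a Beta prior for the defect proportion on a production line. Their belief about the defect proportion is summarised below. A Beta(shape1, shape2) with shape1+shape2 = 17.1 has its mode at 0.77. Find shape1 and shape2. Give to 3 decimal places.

shape1 = 12.627, shape2 = 4.473

Since the density peak of Beta(shape1,shape2) is at (shape1−1)/(shape1+shape2−2),
shape1 = 1 + 0.77(17.1−2) = 12.627 and shape2 = 17.1 − 12.627 = 4.473.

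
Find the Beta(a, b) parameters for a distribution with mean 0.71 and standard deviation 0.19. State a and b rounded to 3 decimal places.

a = 3.340, b = 1.364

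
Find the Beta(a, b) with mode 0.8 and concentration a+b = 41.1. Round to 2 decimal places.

Since the density peak of Beta(a,b) is at (a−1)/(a+b−2),
a = 1 + 0.8(41.1−2) = 32.28 and b = 41.1 − 32.28 = 8.82.

a = 32.28, b = 8.82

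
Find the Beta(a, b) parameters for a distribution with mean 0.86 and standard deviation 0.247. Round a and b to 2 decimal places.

Variance = 0.247² = 0.061009. The moment-matching identity a+b = μ(1−μ)/Var − 1 gives
a+b = 0.1204/0.061009 − 1 = 0.9735, so a = μ·0.9735 = 0.84 and b = (1−μ)·0.9735 = 0.14.

a = 0.84, b = 0.14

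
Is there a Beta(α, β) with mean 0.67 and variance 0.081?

The Beta variance bound is σ² < μ(1−μ).
Here μ(1−μ) = 0.67×0.33 = 0.2211, and 0.081 < 0.2211.

Yes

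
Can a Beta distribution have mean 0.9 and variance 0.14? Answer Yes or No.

No

A Beta with mean μ has variance μ(1−μ)/(α+β+1) < μ(1−μ).
Here μ(1−μ) = 0.9×0.1 = 0.09, and 0.14 ≥ 0.09.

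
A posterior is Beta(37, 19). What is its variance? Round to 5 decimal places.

Var = αβ/[(α+β)²(α+β+1)] = (37×19)/(56²×57) = 703/178752 = 0.00393.

0.00393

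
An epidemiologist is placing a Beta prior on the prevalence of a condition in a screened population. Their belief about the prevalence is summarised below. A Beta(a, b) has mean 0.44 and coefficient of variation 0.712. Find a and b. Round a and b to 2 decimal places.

Var = (CV·μ)² = (0.712×0.44)² = 0.098144.
a+b = μ(1−μ)/Var − 1 = 0.2464/0.098144 − 1 = 1.5106.
Thus a = 0.44·1.5106 = 0.66 and b = 0.56·1.5106 = 0.85.

a = 0.66, b = 0.85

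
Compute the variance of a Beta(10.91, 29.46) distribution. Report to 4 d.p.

0.0048

Var = αβ/[(α+β)²(α+β+1)] = (10.91×29.46)/(40.37²×41.37) = 321.4086/67422.215553 = 0.0048.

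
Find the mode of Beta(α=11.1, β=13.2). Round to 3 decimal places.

0.453

The density x^(α−1)(1−x)^(β−1) is maximised at (α−1)/(α+β−2) = 10.1/22.3 = 0.453.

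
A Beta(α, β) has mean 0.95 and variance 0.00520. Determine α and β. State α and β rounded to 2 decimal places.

α = 7.73, β = 0.41

Write ν = α+β; then α = μν and Var = μ(1−μ)/(ν+1).
ν = μ(1−μ)/Var − 1 = 0.0475/0.00520 − 1 = 8.1346.
α = 0.95·8.1346 = 7.73, β = 0.05·8.1346 = 0.41.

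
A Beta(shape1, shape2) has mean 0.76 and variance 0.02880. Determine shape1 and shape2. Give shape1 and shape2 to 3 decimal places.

Write ν = shape1+shape2; then shape1 = μν and Var = μ(1−μ)/(ν+1).
ν = μ(1−μ)/Var − 1 = 0.1824/0.02880 − 1 = 5.3333.
shape1 = 0.76·5.3333 = 4.053, shape2 = 0.24·5.3333 = 1.280.

shape1 = 4.053, shape2 = 1.280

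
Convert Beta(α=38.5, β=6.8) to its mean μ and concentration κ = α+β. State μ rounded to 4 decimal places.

μ = 0.8499, κ = 45.3

κ = α+β = 38.5+6.8 = 45.3; μ = α/κ = 38.5/45.3 = 0.8499.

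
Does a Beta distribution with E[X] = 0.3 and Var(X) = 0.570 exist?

For any Beta, Var(X) < E[X]·(1−E[X]).
Here μ(1−μ) = 0.3×0.7 = 0.21, and 0.570 ≥ 0.21.

No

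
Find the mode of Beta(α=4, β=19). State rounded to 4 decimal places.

With α,β > 1, mode = (α−1)/(α+β−2) = 3/21 = 0.1429.

0.1429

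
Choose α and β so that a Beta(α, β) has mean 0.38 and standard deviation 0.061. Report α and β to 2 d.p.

Variance = 0.061² = 0.003721. The moment-matching identity α+β = μ(1−μ)/Var − 1 gives
α+β = 0.2356/0.003721 − 1 = 62.3163, so α = μ·62.3163 = 23.68 and β = (1−μ)·62.3163 = 38.64.

α = 23.68, β = 38.64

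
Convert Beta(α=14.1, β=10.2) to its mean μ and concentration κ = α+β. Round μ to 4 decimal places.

κ = α+β = 14.1+10.2 = 24.3; μ = α/κ = 14.1/24.3 = 0.5802.

μ = 0.5802, κ = 24.3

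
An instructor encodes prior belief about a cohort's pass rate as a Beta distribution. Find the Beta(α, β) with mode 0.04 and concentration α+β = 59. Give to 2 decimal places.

α = 3.28, β = 55.72

Mode = (α−1)/(κ−2) with κ = α+β, so α−1 = 0.04·57 = 2.28.
α = 3.28; β = κ − α = 55.72.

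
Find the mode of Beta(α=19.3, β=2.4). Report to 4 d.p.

0.9289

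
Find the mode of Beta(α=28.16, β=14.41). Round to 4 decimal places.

With α,β > 1, mode = (α−1)/(α+β−2) = 27.16/40.57 = 0.6695.

0.6695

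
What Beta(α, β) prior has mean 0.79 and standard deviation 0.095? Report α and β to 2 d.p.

α = 13.73, β = 3.65

σ² = 0.095² = 0.009025.
With s = α+β, Var = μ(1−μ)/(s+1), so s+1 = (0.79×0.21)/0.009025 = 18.3823 and s = 17.3823.
α = μs = 13.73, β = (1−μ)s = 3.65.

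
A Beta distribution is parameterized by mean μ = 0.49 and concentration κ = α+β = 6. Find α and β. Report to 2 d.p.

Split κ in proportion μ : (1−μ): α = 0.49·6 = 2.94, β = 6 − 2.94 = 3.06.

α = 2.94, β = 3.06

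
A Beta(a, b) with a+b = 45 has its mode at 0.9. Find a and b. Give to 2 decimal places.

a = 39.70, b = 5.30

Mode = (a−1)/(κ−2) with κ = a+b, so a−1 = 0.9·43 = 38.70.
a = 39.70; b = κ − a = 5.30.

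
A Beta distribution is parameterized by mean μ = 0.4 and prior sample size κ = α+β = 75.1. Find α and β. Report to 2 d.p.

Split κ in proportion μ : (1−μ): α = 0.4·75.1 = 30.04, β = 75.1 − 30.04 = 45.06.

α = 30.04, β = 45.06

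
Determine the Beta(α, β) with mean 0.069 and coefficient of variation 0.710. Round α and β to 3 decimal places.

α = 1.778, β = 23.988

Var = (CV·μ)² = (0.710×0.069)² = 0.002400.
α+β = μ(1−μ)/Var − 1 = 0.064239/0.002400 − 1 = 25.7660.
Thus α = 0.069·25.7660 = 1.778 and β = 0.931·25.7660 = 23.988.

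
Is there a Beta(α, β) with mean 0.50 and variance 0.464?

The Beta variance bound is σ² < μ(1−μ).
Here μ(1−μ) = 0.50×0.50 = 0.2500, and 0.464 ≥ 0.2500.

No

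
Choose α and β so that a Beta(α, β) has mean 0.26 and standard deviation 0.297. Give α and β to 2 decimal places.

α = 0.31, β = 0.87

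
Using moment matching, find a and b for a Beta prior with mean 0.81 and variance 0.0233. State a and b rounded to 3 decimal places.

Let s = a+b. The Beta variance is μ(1−μ)/(s+1).
So s+1 = μ(1−μ)/σ² = (0.81×0.19)/0.0233 = 0.1539/0.0233 = 6.6052, giving s = 5.6052.
Then a = μs = 0.81×5.6052 = 4.540 and b = (1−μ)s = 0.19×5.6052 = 1.065.

a = 4.540, b = 1.065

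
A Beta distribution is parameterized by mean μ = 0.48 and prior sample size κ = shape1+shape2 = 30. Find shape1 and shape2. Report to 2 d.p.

Split κ in proportion μ : (1−μ): shape1 = 0.48·30 = 14.40, shape2 = 30 − 14.40 = 15.60.

shape1 = 14.40, shape2 = 15.60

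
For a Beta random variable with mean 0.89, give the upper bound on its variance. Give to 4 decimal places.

0.0979

For fixed mean μ the Beta variance is μ(1−μ)/(α+β+1), increasing as α+β decreases.
Its least upper bound (not attained) is μ(1−μ) = 0.89·0.11 = 0.0979.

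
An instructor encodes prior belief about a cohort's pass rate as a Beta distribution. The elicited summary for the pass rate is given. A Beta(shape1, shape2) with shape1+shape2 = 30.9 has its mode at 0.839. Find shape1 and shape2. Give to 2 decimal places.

For shape1,shape2>1 the mode is (shape1−1)/(shape1+shape2−2), so shape1 = mode·(κ−2)+1 = 0.839×28.9+1 = 25.25.
And shape2 = (1−mode)·(κ−2)+1 = 0.161×28.9+1 = 5.65.

shape1 = 25.25, shape2 = 5.65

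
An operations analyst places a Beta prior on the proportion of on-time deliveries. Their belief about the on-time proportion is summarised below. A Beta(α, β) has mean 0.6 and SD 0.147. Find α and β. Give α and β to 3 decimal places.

α = 6.064, β = 4.043

σ² = 0.147² = 0.021609.
With s = α+β, Var = μ(1−μ)/(s+1), so s+1 = (0.6×0.4)/0.021609 = 11.1065 and s = 10.1065.
α = μs = 6.064, β = (1−μ)s = 4.043.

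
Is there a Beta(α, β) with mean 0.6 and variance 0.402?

No

The Beta variance bound is σ² < μ(1−μ).
Here μ(1−μ) = 0.6×0.4 = 0.24, and 0.402 ≥ 0.24.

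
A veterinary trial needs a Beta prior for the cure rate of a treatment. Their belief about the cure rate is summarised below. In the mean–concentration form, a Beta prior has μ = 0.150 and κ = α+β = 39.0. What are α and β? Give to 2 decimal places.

α = 5.85, β = 33.15

α = μκ = 0.150×39.0 = 5.85 and β = (1−μ)κ = 0.850×39.0 = 33.15.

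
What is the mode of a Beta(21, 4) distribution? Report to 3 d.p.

With α,β > 1, mode = (α−1)/(α+β−2) = 20/23 = 0.870.

0.870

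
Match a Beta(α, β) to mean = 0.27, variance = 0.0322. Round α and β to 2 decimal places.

Let s = α+β. The Beta variance is μ(1−μ)/(s+1).
So s+1 = μ(1−μ)/σ² = (0.27×0.73)/0.0322 = 0.1971/0.0322 = 6.1211, giving s = 5.1211.
Then α = μs = 0.27×5.1211 = 1.38 and β = (1−μ)s = 0.73×5.1211 = 3.74.

α = 1.38, β = 3.74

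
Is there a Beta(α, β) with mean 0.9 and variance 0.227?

For any Beta, Var(X) < E[X]·(1−E[X]).
Here μ(1−μ) = 0.9×0.1 = 0.09, and 0.227 ≥ 0.09.

No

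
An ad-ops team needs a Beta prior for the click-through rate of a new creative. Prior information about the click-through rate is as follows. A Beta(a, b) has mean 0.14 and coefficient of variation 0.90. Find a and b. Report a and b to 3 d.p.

Var = (CV·μ)² = (0.90×0.14)² = 0.015876.
a+b = μ(1−μ)/Var − 1 = 0.1204/0.015876 − 1 = 6.5838.
Thus a = 0.14·6.5838 = 0.922 and b = 0.86·6.5838 = 5.662.

a = 0.922, b = 5.662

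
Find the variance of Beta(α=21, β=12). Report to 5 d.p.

Var = αβ/[(α+β)²(α+β+1)] = (21×12)/(33²×34) = 252/37026 = 0.00681.

0.00681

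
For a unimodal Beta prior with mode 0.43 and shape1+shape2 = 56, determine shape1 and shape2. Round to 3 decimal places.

Mode = (shape1−1)/(κ−2) with κ = shape1+shape2, so shape1−1 = 0.43·54 = 23.220.
shape1 = 24.220; shape2 = κ − shape1 = 31.780.

shape1 = 24.220, shape2 = 31.780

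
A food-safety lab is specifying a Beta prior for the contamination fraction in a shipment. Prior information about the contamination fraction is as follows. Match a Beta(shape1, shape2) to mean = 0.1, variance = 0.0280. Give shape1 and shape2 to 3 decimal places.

shape1 = 0.221, shape2 = 1.993

Write ν = shape1+shape2; then shape1 = μν and Var = μ(1−μ)/(ν+1).
ν = μ(1−μ)/Var − 1 = 0.09/0.0280 − 1 = 2.2143.
shape1 = 0.1·2.2143 = 0.221, shape2 = 0.9·2.2143 = 1.993.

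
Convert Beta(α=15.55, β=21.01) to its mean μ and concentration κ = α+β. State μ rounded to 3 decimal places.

μ = 0.425, κ = 36.56

κ = α+β = 15.55+21.01 = 36.56; μ = α/κ = 15.55/36.56 = 0.425.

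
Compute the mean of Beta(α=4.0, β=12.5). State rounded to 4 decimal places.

0.2424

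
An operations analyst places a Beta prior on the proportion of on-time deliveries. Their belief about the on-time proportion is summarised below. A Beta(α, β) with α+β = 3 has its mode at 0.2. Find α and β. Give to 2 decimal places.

α = 1.20, β = 1.80

For α,β>1 the mode is (α−1)/(α+β−2), so α = mode·(κ−2)+1 = 0.2×1+1 = 1.20.
And β = (1−mode)·(κ−2)+1 = 0.8×1+1 = 1.80.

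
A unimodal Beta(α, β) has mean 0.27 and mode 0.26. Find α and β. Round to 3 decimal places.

α = 12.960, β = 35.040

Let s = α+β. Mean gives α = μs = 0.27s; mode gives (α−1)/(s−2) = 0.26.
Substituting: 0.27s − 1 = 0.26(s−2) = 0.26s − 0.52, so 0.01s = 0.48 and s = 48.0000.
Then α = 0.27×48.0000 = 12.960 and β = s−α = 35.040.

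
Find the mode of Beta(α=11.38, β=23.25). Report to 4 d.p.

0.3181

The density x^(α−1)(1−x)^(β−1) is maximised at (α−1)/(α+β−2) = 10.38/32.63 = 0.3181.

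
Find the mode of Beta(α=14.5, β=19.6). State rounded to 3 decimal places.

0.421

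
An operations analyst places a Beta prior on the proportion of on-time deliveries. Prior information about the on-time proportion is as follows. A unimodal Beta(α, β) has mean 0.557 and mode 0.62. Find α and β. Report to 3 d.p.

α = 2.122, β = 1.688

Let s = α+β. Mean gives α = μs = 0.557s; mode gives (α−1)/(s−2) = 0.62.
Substituting: 0.557s − 1 = 0.62(s−2) = 0.62s − 1.24, so -0.063s = -0.24 and s = 3.8095.
Then α = 0.557×3.8095 = 2.122 and β = s−α = 1.688.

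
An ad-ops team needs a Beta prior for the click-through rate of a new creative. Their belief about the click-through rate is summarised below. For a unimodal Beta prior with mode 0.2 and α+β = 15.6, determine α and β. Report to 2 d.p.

α = 3.72, β = 11.88

Mode = (α−1)/(κ−2) with κ = α+β, so α−1 = 0.2·13.6 = 2.72.
α = 3.72; β = κ − α = 11.88.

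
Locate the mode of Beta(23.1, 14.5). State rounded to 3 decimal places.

0.621

The density x^(α−1)(1−x)^(β−1) is maximised at (α−1)/(α+β−2) = 22.1/35.6 = 0.621.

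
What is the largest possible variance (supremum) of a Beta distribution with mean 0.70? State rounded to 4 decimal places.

0.2100

For fixed mean μ the Beta variance is μ(1−μ)/(α+β+1), increasing as α+β decreases.
Its least upper bound (not attained) is μ(1−μ) = 0.70·0.30 = 0.2100.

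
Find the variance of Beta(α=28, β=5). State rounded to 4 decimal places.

Var = αβ/[(α+β)²(α+β+1)] = (28×5)/(33²×34) = 140/37026 = 0.0038.

0.0038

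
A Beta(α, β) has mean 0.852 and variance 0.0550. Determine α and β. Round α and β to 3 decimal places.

α = 1.101, β = 0.191

Write ν = α+β; then α = μν and Var = μ(1−μ)/(ν+1).
ν = μ(1−μ)/Var − 1 = 0.126096/0.0550 − 1 = 1.2927.
α = 0.852·1.2927 = 1.101, β = 0.148·1.2927 = 0.191.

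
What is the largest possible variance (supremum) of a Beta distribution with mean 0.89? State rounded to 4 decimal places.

Var = μ(1−μ)/(α+β+1), which approaches μ(1−μ) as α+β → 0.
So the supremum is μ(1−μ) = 0.89×0.11 = 0.0979.

0.0979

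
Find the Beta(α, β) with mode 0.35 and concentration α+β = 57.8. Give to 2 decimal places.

For α,β>1 the mode is (α−1)/(α+β−2), so α = mode·(κ−2)+1 = 0.35×55.8+1 = 20.53.
And β = (1−mode)·(κ−2)+1 = 0.65×55.8+1 = 37.27.

α = 20.53, β = 37.27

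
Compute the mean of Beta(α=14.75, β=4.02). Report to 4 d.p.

0.7858

E[X] = α/(α+β) = 14.75/18.77 = 0.7858.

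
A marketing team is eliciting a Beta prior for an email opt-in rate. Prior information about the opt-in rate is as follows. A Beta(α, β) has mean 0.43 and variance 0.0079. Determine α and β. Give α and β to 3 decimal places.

By moment matching, α+β = μ(1−μ)/σ² − 1 = (0.43·0.57)/0.0079 − 1 = 31.0253 − 1 = 30.0253.
Since α/(α+β) = μ, α = 0.43·30.0253 = 12.911 and β = 0.57·30.0253 = 17.114.

α = 12.911, β = 17.114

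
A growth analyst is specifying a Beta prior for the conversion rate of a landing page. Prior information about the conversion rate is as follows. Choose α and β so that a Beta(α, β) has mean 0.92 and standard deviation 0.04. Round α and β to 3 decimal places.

σ² = 0.04² = 0.0016.
With s = α+β, Var = μ(1−μ)/(s+1), so s+1 = (0.92×0.08)/0.0016 = 46.0000 and s = 45.0000.
α = μs = 41.400, β = (1−μ)s = 3.600.

α = 41.400, β = 3.600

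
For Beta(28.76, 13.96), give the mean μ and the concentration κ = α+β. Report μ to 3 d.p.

κ = α+β = 28.76+13.96 = 42.72; μ = α/κ = 28.76/42.72 = 0.673.

μ = 0.673, κ = 42.72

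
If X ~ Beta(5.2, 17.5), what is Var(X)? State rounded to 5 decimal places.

α+β = 22.7 and αβ = 91.00, so Var = αβ/[(α+β)²(α+β+1)] = 91.00/12212.373 = 0.00745.

0.00745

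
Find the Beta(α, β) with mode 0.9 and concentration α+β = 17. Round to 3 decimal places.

α = 14.500, β = 2.500

Since the density peak of Beta(α,β) is at (α−1)/(α+β−2),
α = 1 + 0.9(17−2) = 14.500 and β = 17 − 14.500 = 2.500.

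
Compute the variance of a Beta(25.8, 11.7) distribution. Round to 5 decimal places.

0.00558

α+β = 37.5 and αβ = 301.86, so Var = αβ/[(α+β)²(α+β+1)] = 301.86/54140.625 = 0.00558.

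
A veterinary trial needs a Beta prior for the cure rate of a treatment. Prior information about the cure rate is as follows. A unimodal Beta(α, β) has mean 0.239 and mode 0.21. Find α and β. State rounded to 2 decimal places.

α = 4.78, β = 15.22

With s = α+β: μ = α/s and mode = (α−1)/(s−2). Eliminating α = μs,
μs − 1 = m(s−2) ⇒ s(μ−m) = 1−2m ⇒ s = 0.58/0.029 = 20.0000.
So α = μs = 4.78, β = (1−μ)s = 15.22.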